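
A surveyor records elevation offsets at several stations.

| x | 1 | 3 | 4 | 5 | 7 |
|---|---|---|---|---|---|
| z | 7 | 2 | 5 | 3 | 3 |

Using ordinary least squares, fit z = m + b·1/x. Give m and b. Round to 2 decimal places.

Normal-equation sums: Σ1 = 5, Σ1/x = 809/420, Σ1/x·1/x = 217681/176400.
Right-hand side: Σz = 20, Σ1/x·z = 4177/420.
MᵀM·[m, b]ᵀ = Mᵀz becomes [[5, 809/420]; [809/420, 217681/176400]]·[m, b]ᵀ = [20, 4177/420]ᵀ.
Δ = 5·(217681/176400) − (809/420)² = 108481/44100.
m = (20·(217681/176400) − (809/420)·(4177/420))/(108481/44100) = 974427/433924; b = (5·(4177/420) − (809/420)·20)/(108481/44100) = 494025/108481.

m = 2.25, b = 4.55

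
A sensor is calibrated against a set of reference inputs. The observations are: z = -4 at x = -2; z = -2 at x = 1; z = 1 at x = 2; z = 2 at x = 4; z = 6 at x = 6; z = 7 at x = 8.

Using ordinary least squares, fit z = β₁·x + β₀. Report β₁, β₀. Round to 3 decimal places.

β₁ = 1.177, β₀ = -2.062

From the data, Σx·x = 125, Σx = 19, Σ1 = 6.
Right-hand side: Σx·z = 108, Σz = 10.
MᵀM·[β₁, β₀]ᵀ = Mᵀz becomes [[125, 19]; [19, 6]]·[β₁, β₀]ᵀ = [108, 10]ᵀ.
Eliminating β₀: 6·(row 1) − 19·(row 2) gives 389·β₁ = 6·108 − 19·10 = 458, so β₁ = 458/389.
Then β₀ = (10 − 19·(458/389))/6 = -802/389.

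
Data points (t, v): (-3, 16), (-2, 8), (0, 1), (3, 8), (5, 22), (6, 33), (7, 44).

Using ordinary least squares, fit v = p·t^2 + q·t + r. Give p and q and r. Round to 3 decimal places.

Normal-equation sums: Σt^2·t^2 = 4500, Σt^2·t = 676, Σt^2 = 132, Σt·t = 132, Σt = 16, Σ1 = 7.
Moment sums: Σt^2·v = 4142, Σt·v = 576, Σv = 132.
MᵀM·[p, q, r]ᵀ = Mᵀv becomes [[4500, 676, 132]; [676, 132, 16]; [132, 16, 7]]·[p, q, r]ᵀ = [4142, 576, 132]ᵀ.
Inverting the 3×3 Gram matrix, [p, q, r]ᵀ = [48185/45328, -58705/45328, 20077/11332]ᵀ.

p = 1.063, q = -1.295, r = 1.772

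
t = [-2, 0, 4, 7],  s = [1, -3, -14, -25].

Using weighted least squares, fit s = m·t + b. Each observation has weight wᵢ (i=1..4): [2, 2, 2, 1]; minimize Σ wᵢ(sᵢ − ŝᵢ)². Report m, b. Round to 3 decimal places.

m = -2.809, b = -3.729

The normal equations are: 89·m + 11·b = -291;  11·m + 7·b = -57.
(Σwᵢ·t·t = 89, Σwᵢ·t = 11, Σwᵢ·1 = 7, Σwᵢ·t·s = -291, Σwᵢ·s = -57.)
Δ = 89·7 − 11² = 502.
m = ((-291)·7 − 11·(-57))/502 = -705/251; b = (89·(-57) − 11·(-291))/502 = -936/251.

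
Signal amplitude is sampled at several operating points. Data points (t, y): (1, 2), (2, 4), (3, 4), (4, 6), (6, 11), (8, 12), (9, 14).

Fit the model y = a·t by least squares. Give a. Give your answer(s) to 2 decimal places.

a = 1.58

The normal system XᵀX·[a]ᵀ = Xᵀy is [[211]]·[a]ᵀ = [334]ᵀ.
Hence a = 334 / 211 ≈ 1.58294.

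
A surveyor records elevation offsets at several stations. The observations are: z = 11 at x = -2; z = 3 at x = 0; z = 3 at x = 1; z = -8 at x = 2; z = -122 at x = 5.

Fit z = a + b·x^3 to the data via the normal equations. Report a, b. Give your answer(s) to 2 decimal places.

a = 2.55, b = -1.00

MᵀM·[a, b]ᵀ = Mᵀz reads: 5·a + 126·b = -113;  126·a + 15754·b = -15399.
det = 5·15754 − 126² = 62894.
a = ((-113)·15754 − 126·(-15399))/62894 = 80036/31447; b = (5·(-15399) − 126·(-113))/62894 = -62757/62894.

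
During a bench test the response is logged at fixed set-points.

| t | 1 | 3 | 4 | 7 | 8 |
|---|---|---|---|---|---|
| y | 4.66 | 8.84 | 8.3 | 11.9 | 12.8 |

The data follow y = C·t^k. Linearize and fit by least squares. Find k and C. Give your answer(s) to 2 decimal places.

k = 0.47, C = 4.74

Taking logs, ln y = k·ln t + ln C, so regress ln y on ln t.
Sums: Σln t = 6.5103, Σ(ln t)² = 11.2394, Σln y = 10.8605, Σln t·ln y = 15.4485.
Normal system: [[11.2394, 6.5103]; [6.5103, 5]]·[k, ln C]ᵀ = [15.4485, 10.8605]ᵀ.
Slope k = (n·Σln t·ln y − Σln t·Σln y)/(n·Σ(ln t)² − (Σln t)²) = (5·15.4485 − 6.5103·10.8605)/13.8136 = 0.47327; ln C = (Σln y − k·Σln t)/n = 1.55589, so C = exp(1.55589) = 4.73930.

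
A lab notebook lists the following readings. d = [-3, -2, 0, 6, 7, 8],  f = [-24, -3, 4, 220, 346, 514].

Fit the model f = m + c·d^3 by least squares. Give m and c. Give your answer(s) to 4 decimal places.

m = 4.0770, c = 0.9967

AᵀA·[m, c]ᵀ = Aᵀf reads: 6·m + 1036·c = 1057;  1036·m + 427242·c = 430038.
Determinant 6·427242 − 1036² = 1490156.
m = (1057·427242 − 1036·430038)/1490156 = 3037713/745078; c = (6·430038 − 1036·1057)/1490156 = 371294/372539.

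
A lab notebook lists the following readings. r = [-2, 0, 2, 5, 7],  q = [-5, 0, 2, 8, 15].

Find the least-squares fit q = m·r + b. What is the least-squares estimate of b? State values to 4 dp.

XᵀX·[m, b]ᵀ = Xᵀq reads: 82·m + 12·b = 159;  12·m + 5·b = 20.
det = 82·5 − 12² = 266.
m = (159·5 − 12·20)/266 = 555/266; b = (82·20 − 12·159)/266 = -134/133.

b = -1.0075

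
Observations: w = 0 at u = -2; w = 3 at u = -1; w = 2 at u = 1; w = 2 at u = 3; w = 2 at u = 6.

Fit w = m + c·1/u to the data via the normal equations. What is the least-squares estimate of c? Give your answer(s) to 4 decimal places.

Sums needed: Σ1 = 5, Σ1/u = 0, Σ1/u·1/u = 43/18.
Moment sums: Σw = 9, Σ1/u·w = 0.
Determinant 5·(43/18) − 0² = 215/18.
m = (9·(43/18) − 0·0)/(215/18) = 9/5; c = (5·0 − 0·9)/(215/18) = 0.

c = 0.0000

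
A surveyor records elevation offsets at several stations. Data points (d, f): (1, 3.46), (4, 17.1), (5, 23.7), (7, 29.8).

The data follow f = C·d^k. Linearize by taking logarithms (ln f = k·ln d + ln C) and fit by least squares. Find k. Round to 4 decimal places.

Let Y = ln f. Fitting Y = k·ln d + ln C by least squares:
Over the data: Σln d = 4.9416, Σ(ln d)² = 8.2987, Σln f = 10.6403, Σln d·ln f = 15.6358.
Normal system: [[8.2987, 4.9416]; [4.9416, 4]]·[k, ln C]ᵀ = [15.6358, 10.6403]ᵀ.
Slope k = (n·Σln d·ln f − Σln d·Σln f)/(n·Σ(ln d)² − (Σln d)²) = (4·15.6358 − 4.9416·10.6403)/8.7748 = 1.13537; ln C = (Σln f − k·Σln d)/n = 1.25744.

k = 1.1354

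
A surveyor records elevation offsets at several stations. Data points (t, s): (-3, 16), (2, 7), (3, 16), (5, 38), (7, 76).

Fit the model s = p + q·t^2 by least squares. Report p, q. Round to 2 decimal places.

With design matrix A, AᵀA = [[5, 96]; [96, 3204]] and Aᵀs = [153, 4990]ᵀ.
Eliminating q: 3204·(row 1) − 96·(row 2) gives 6804·p = 3204·153 − 96·4990 = 11172, so p = 133/81.
Then q = (4990 − 96·(133/81))/3204 = 733/486.

p = 1.64, q = 1.51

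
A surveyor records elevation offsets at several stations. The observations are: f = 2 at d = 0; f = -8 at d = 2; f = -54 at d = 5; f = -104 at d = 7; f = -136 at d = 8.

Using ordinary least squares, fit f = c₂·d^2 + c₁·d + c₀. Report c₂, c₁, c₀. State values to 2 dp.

Forming MᵀM = [[7138, 988, 142]; [988, 142, 22]; [142, 22, 5]] and Mᵀf = [-15182, -2102, -300]ᵀ gives MᵀM·[c₂, c₁, c₀]ᵀ = Mᵀf.
Solving the 3×3 system (Gaussian elimination) gives c₂ = -7125/3517, c₁ = -3595/3517, c₀ = 7148/3517.

c₂ = -2.03, c₁ = -1.02, c₀ = 2.03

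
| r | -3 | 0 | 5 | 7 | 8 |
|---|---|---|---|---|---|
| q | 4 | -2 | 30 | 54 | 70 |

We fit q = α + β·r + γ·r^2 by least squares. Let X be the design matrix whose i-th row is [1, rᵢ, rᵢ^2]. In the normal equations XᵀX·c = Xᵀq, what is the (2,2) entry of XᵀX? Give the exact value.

147

Row 2 ↔ basis r, column 2 ↔ basis r, so (XᵀX)_{2,2} = Σᵢ (r)·(r) = (-3)·(-3) + (0)·(0) + (5)·(5) + (7)·(7) + (8)·(8) = 147.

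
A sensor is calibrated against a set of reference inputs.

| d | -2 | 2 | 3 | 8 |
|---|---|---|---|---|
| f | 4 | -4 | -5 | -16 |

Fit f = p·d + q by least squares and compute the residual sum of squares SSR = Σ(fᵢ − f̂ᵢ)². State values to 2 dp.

SSR = 0.75

Entries of AᵀA: Σd·d = 81, Σd = 11, Σ1 = 4.
For Aᵀf: Σd·f = -159, Σf = -21.
Normal equations: [[81, 11]; [11, 4]]·[p, q]ᵀ = [-159, -21]ᵀ.
Δ = 81·4 − 11² = 203.
p = ((-159)·4 − 11·(-21))/203 = -405/203; q = (81·(-21) − 11·(-159))/203 = 48/203.
Residuals: -46/203, -50/203, 152/203, -8/29; SSR = 152/203.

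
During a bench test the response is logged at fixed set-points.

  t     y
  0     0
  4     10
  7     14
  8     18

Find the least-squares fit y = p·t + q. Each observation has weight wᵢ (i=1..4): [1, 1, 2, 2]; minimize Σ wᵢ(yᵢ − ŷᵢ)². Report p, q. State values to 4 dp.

Compute the Gram sums: Σwᵢ·t·t = 242, Σwᵢ·t = 34, Σwᵢ·1 = 6.
Right-hand side: Σwᵢ·t·y = 524, Σwᵢ·y = 74.
Eliminating q: 6·(row 1) − 34·(row 2) gives 296·p = 6·524 − 34·74 = 628, so p = 157/74.
Then q = (74 − 34·(157/74))/6 = 23/74.

p = 2.1216, q = 0.3108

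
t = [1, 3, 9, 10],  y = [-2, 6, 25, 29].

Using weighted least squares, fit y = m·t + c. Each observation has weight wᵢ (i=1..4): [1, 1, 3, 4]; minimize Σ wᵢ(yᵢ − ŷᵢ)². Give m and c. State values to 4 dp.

The normal system AᵀWA·[m, c]ᵀ = AᵀWy is [[653, 71]; [71, 9]]·[m, c]ᵀ = [1851, 195]ᵀ.
Determinant 653·9 − 71² = 836.
m = (1851·9 − 71·195)/836 = 1407/418; c = (653·195 − 71·1851)/836 = -2043/418.

m = 3.3660, c = -4.8876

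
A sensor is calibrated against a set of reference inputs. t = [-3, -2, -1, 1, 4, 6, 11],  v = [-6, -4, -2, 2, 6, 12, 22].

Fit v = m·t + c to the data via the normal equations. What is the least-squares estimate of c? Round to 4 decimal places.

Normal-equation sums: Σt·t = 188, Σt = 16, Σ1 = 7.
And Σt·v = 368, Σv = 30.
XᵀX·[m, c]ᵀ = Xᵀv becomes [[188, 16]; [16, 7]]·[m, c]ᵀ = [368, 30]ᵀ.
Determinant 188·7 − 16² = 1060.
m = (368·7 − 16·30)/1060 = 524/265; c = (188·30 − 16·368)/1060 = -62/265.

c = -0.2340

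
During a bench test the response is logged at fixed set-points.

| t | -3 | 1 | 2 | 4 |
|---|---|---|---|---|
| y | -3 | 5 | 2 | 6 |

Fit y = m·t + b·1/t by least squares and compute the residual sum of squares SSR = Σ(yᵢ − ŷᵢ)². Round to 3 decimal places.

Sums needed: Σt·t = 30, Σt·1/t = 4, Σ1/t·1/t = 205/144.
For Mᵀy: Σt·y = 42, Σ1/t·y = 17/2.
Normal equations: [[30, 4]; [4, 205/144]]·[m, b]ᵀ = [42, 17/2]ᵀ.
det = 30·(205/144) − 4² = 641/24.
m = (42·(205/144) − 4·(17/2))/(641/24) = 619/641; b = (30·(17/2) − 4·42)/(641/24) = 2088/641.
Residuals: 630/641, 498/641, -1000/641, 848/641; SSR = 3688/641.

SSR = 5.754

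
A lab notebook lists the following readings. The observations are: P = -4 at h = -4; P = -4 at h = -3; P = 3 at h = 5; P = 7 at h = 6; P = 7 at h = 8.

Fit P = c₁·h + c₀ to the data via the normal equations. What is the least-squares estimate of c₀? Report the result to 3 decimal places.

Entries of XᵀX: Σh·h = 150, Σh = 12, Σ1 = 5.
Right-hand side: Σh·P = 141, ΣP = 9.
XᵀX·[c₁, c₀]ᵀ = XᵀP becomes [[150, 12]; [12, 5]]·[c₁, c₀]ᵀ = [141, 9]ᵀ.
Determinant 150·5 − 12² = 606.
c₁ = (141·5 − 12·9)/606 = 199/202; c₀ = (150·9 − 12·141)/606 = -57/101.

c₀ = -0.564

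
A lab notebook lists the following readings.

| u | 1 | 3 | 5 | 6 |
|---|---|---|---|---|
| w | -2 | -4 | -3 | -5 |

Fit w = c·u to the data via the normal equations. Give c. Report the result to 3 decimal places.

The normal system AᵀA·[c]ᵀ = Aᵀw is [[71]]·[c]ᵀ = [-59]ᵀ.
c = (-59)/71 = -0.830986.

c = -0.831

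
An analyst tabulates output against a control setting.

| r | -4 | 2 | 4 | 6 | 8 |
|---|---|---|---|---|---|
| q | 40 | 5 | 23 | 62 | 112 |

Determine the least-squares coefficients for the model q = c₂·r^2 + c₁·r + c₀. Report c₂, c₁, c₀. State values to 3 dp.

c₂ = 1.994, c₁ = -1.936, c₀ = 0.363

Sums needed: Σr^2·r^2 = 5920, Σr^2·r = 736, Σr^2 = 136, Σr·r = 136, Σr = 16, Σ1 = 5.
And Σr^2·q = 10428, Σr·q = 1210, Σq = 242.
So MᵀM·[c₂, c₁, c₀]ᵀ = Mᵀq: [[5920, 736, 136]; [736, 136, 16]; [136, 16, 5]]·[c₂, c₁, c₀]ᵀ = [10428, 1210, 242]ᵀ.
Solving the 3×3 system (Gaussian elimination) gives c₂ = 30481/15288, c₁ = -14795/7644, c₀ = 33/91.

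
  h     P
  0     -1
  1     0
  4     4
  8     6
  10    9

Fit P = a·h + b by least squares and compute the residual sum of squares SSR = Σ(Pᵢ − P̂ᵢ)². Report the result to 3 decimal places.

SSR = 1.787

The normal system XᵀX·[a, b]ᵀ = XᵀP is [[181, 23]; [23, 5]]·[a, b]ᵀ = [154, 18]ᵀ.
Eliminating b: 5·(row 1) − 23·(row 2) gives 376·a = 5·154 − 23·18 = 356, so a = 89/94.
Then b = (18 − 23·(89/94))/5 = -71/94.
Residuals: -23/94, -9/47, 91/94, -77/94, 27/94; SSR = 84/47.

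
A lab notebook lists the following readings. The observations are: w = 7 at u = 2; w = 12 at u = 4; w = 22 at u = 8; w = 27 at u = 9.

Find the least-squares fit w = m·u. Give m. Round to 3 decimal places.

Setting ∂/∂m … = 0 gives: 165·m = 481.
(Σu·u = 165, Σu·w = 481.)
m = 481/165 = 2.91515.

m = 2.915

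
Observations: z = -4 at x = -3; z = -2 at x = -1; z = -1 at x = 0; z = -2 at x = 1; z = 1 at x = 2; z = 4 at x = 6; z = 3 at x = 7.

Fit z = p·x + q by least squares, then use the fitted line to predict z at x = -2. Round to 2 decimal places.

ẑ = -2.98

From the data, Σx·x = 100, Σx = 12, Σ1 = 7.
Moment sums: Σx·z = 59, Σz = -1.
Eliminating q: 7·(row 1) − 12·(row 2) gives 556·p = 7·59 − 12·(-1) = 425, so p = 425/556.
Then q = ((-1) − 12·(425/556))/7 = -202/139.
At x = -2: ẑ = (425/556)·(-2) + (-202/139)·(1) = -829/278.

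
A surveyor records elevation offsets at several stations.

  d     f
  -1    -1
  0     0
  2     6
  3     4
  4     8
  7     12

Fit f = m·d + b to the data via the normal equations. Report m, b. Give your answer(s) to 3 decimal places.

m = 1.651, b = 0.707

Entries of MᵀM: Σd·d = 79, Σd = 15, Σ1 = 6.
For Mᵀf: Σd·f = 141, Σf = 29.
So MᵀM·[m, b]ᵀ = Mᵀf: [[79, 15]; [15, 6]]·[m, b]ᵀ = [141, 29]ᵀ.
Eliminating b: 6·(row 1) − 15·(row 2) gives 249·m = 6·141 − 15·29 = 411, so m = 137/83.
Then b = (29 − 15·(137/83))/6 = 176/249.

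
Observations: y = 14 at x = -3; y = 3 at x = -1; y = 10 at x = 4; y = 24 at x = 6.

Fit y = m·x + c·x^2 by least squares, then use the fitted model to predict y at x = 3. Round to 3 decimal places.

ŷ = 3.646

Setting ∂/∂m … = 0 gives: 62·m + 252·c = 139;  252·m + 1634·c = 1153.
(Σx·x = 62, Σx·x^2 = 252, Σx^2·x^2 = 1634, Σx·y = 139, Σx^2·y = 1153.)
Eliminating c: 1634·(row 1) − 252·(row 2) gives 37804·m = 1634·139 − 252·1153 = -63430, so m = -31715/18902.
Then c = (1153 − 252·(-31715/18902))/1634 = 18229/18902.
At x = 3: ŷ = (-31715/18902)·(3) + (18229/18902)·(9) = 34458/9451.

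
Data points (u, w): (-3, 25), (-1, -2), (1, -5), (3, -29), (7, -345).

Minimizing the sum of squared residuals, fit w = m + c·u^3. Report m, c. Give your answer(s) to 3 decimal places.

With design matrix M, MᵀM = [[5, 343]; [343, 119109]] and Mᵀw = [-356, -119796]ᵀ.
det = 5·119109 − 343² = 477896.
m = ((-356)·119109 − 343·(-119796))/477896 = -164097/59737; c = (5·(-119796) − 343·(-356))/477896 = -59609/59737.

m = -2.747, c = -0.998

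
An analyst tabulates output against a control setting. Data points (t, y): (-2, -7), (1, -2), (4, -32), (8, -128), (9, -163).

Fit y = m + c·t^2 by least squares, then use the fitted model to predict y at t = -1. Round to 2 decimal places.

ŷ = -1.54

Compute the Gram sums: Σ1 = 5, Σt^2 = 166, Σt^2·t^2 = 10930.
For Aᵀy: Σy = -332, Σt^2·y = -21937.
Normal equations: [[5, 166]; [166, 10930]]·[m, c]ᵀ = [-332, -21937]ᵀ.
Eliminating c: 10930·(row 1) − 166·(row 2) gives 27094·m = 10930·(-332) − 166·(-21937) = 12782, so m = 6391/13547.
Then c = ((-21937) − 166·(6391/13547))/10930 = -54573/27094.
At t = -1: ŷ = (6391/13547)·(1) + (-54573/27094)·(1) = -1817/1178.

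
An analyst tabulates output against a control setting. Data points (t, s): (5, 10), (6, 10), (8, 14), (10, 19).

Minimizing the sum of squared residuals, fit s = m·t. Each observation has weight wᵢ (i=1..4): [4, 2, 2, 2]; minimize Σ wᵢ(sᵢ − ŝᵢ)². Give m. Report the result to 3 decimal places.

m = 1.848

Normal-equation sums: Σwᵢ·t·t = 500.
Right-hand side: Σwᵢ·t·s = 924.
Normal equations: [[500]]·[m]ᵀ = [924]ᵀ.
Hence m = 924 / 500 ≈ 1.848.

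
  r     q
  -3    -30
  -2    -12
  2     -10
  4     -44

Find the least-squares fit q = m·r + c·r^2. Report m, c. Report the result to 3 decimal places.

Setting ∂/∂m … = 0 gives: 33·m + 37·c = -82;  37·m + 369·c = -1062.
Eliminating c: 369·(row 1) − 37·(row 2) gives 10808·m = 369·(-82) − 37·(-1062) = 9036, so m = 2259/2702.
Then c = ((-1062) − 37·(2259/2702))/369 = -8003/2702.

m = 0.836, c = -2.962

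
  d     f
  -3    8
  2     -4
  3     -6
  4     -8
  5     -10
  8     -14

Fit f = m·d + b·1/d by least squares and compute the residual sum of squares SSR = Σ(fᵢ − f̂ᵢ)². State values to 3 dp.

From the data, Σd·d = 127, Σd·1/d = 6, Σ1/d·1/d = 8501/14400.
Right-hand side: Σd·f = -244, Σ1/d·f = -149/12.
Δ = 127·(8501/14400) − 6² = 561227/14400.
m = ((-244)·(8501/14400) − 6·(-149/12))/(561227/14400) = -1001444/561227; b = (127·(-149/12) − 6·(-244))/(561227/14400) = -1626000/561227.
Residuals: 943484/561227, 570980/561227, 178970/561227, -77540/561227, -279850/561227, 357624/561227; SSR = 2602216/561227.

SSR = 4.637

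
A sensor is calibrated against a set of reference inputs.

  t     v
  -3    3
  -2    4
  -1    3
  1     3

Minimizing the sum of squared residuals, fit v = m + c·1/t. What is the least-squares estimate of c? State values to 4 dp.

c = -0.1333

Compute the Gram sums: Σ1 = 4, Σ1/t = -5/6, Σ1/t·1/t = 85/36.
And Σv = 13, Σ1/t·v = -3.
AᵀA·[m, c]ᵀ = Aᵀv becomes [[4, -5/6]; [-5/6, 85/36]]·[m, c]ᵀ = [13, -3]ᵀ.
Δ = 4·(85/36) − (-5/6)² = 35/4.
m = (13·(85/36) − (-5/6)·(-3))/(35/4) = 29/9; c = (4·(-3) − (-5/6)·13)/(35/4) = -2/15.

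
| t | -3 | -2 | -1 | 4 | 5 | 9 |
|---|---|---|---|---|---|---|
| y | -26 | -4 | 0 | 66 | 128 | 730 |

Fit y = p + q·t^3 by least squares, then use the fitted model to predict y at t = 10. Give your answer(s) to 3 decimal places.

ŷ = 1000.804

The normal system MᵀM·[p, q]ᵀ = Mᵀy is [[6, 882]; [882, 551956]]·[p, q]ᵀ = [894, 553128]ᵀ.
Eliminating q: 551956·(row 1) − 882·(row 2) gives 2533812·p = 551956·894 − 882·553128 = 5589768, so p = 465814/211151.
Then q = (553128 − 882·(465814/211151))/551956 = 210855/211151.
At t = 10: ŷ = (465814/211151)·(1) + (210855/211151)·(1000) = 211320814/211151.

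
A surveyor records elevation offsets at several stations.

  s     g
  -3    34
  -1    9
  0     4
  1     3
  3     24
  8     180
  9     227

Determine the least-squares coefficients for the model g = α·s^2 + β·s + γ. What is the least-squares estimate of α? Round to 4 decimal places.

α = 2.9606

The normal system XᵀX·[α, β, γ]ᵀ = Xᵀg is [[10821, 1241, 165]; [1241, 165, 17]; [165, 17, 7]]·[α, β, γ]ᵀ = [30441, 3447, 481]ᵀ.
Row-reducing yields α = 784771/265076, β = -447495/265076, γ = 200777/66269.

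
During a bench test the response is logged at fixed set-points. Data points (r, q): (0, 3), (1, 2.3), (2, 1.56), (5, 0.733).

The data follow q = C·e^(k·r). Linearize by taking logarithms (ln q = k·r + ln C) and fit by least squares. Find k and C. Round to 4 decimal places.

Linearized form: ln q = k·r + ln C. From the 4 transformed points,
Σr = 8.0000, Σ(r)² = 30.0000, Σln q = 2.0656, Σr·ln q = 0.1692.
Equations: 30.0000·k + 8.0000·ln C = 0.1692;  8.0000·k + 4·ln C = 2.0656.
Solving (det = 56.0000): k = -0.28300, ln C = 1.08239, so C = exp(1.08239) = 2.95174.

k = -0.2830, C = 2.9517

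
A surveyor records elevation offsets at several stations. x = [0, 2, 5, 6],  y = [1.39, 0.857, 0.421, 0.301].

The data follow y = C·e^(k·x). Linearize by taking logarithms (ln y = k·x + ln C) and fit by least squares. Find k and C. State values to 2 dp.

k = -0.25, C = 1.41

Let Y = ln y. Fitting Y = k·x + ln C by least squares:
Σx = 13.0000, Σ(x)² = 65.0000, Σln y = -1.8908, Σx·ln y = -11.8381.
Equations: 65.0000·k + 13.0000·ln C = -11.8381;  13.0000·k + 4·ln C = -1.8908.
Solving (det = 91.0000): k = -0.25025, ln C = 0.34060, so C = exp(0.34060) = 1.40579.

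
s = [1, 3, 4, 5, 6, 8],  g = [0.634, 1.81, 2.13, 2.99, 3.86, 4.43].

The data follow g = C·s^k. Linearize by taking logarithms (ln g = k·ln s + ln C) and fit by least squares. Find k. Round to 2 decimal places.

Linearized form: ln g = k·ln s + ln C. From the 6 transformed points,
Over the data: Σln s = 7.9655, Σ(ln s)² = 13.2535, Σln g = 4.8281, Σln s·ln g = 8.9779.
Normal system: [[13.2535, 7.9655]; [7.9655, 6]]·[k, ln C]ᵀ = [8.9779, 4.8281]ᵀ.
Solving (det = 16.0713): k = 0.95881, ln C = -0.46822.

k = 0.96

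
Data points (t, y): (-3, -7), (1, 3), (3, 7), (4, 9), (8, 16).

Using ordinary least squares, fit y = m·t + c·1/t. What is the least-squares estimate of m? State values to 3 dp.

The normal system MᵀM·[m, c]ᵀ = Mᵀy is [[99, 5]; [5, 749/576]]·[m, c]ᵀ = [209, 143/12]ᵀ.
Determinant 99·(749/576) − 5² = 6639/64.
m = (209·(749/576) − 5·(143/12))/(6639/64) = 122221/59751; c = (99·(143/12) − 5·209)/(6639/64) = 8624/6639.

m = 2.046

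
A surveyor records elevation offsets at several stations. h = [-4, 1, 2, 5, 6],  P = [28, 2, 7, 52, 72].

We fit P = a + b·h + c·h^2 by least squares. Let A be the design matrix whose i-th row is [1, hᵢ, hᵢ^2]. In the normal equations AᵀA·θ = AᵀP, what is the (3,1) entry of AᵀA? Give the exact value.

Row 3 ↔ basis h^2, column 1 ↔ basis 1, so (AᵀA)_{3,1} = Σᵢ h^2 = (16)·(1) + (1)·(1) + (4)·(1) + (25)·(1) + (36)·(1) = 82.

82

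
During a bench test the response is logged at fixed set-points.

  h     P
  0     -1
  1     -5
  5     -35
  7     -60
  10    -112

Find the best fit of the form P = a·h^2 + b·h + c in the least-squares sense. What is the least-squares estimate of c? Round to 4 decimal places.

From the data, Σh^2·h^2 = 13027, Σh^2·h = 1469, Σh^2 = 175, Σh·h = 175, Σh = 23, Σ1 = 5.
And Σh^2·P = -15020, Σh·P = -1720, ΣP = -213.
Normal equations: [[13027, 1469, 175]; [1469, 175, 23]; [175, 23, 5]]·[a, b, c]ᵀ = [-15020, -1720, -213]ᵀ.
Row-reducing yields a = -26671/30602, b = -71417/30602, c = -20821/15301.

c = -1.3608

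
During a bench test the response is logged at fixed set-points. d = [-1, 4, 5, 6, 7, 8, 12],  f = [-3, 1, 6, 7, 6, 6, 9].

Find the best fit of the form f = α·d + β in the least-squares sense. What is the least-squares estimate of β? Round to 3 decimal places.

β = -0.959

Forming MᵀM = [[335, 41]; [41, 7]] and Mᵀf = [277, 32]ᵀ gives MᵀM·[α, β]ᵀ = Mᵀf.
Eliminating β: 7·(row 1) − 41·(row 2) gives 664·α = 7·277 − 41·32 = 627, so α = 627/664.
Then β = (32 − 41·(627/664))/7 = -637/664.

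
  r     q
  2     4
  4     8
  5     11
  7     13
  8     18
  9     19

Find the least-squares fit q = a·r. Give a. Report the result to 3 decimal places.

a = 2.096

MᵀM·[a]ᵀ = Mᵀq reads: 239·a = 501.
(Σr·r = 239, Σr·q = 501.)
Hence a = 501 / 239 ≈ 2.09623.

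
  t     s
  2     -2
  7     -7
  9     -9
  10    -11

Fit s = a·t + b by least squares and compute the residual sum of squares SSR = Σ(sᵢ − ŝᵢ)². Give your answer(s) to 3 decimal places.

SSR = 0.513

Forming MᵀM = [[234, 28]; [28, 4]] and Mᵀs = [-244, -29]ᵀ gives MᵀM·[a, b]ᵀ = Mᵀs.
det = 234·4 − 28² = 152.
a = ((-244)·4 − 28·(-29))/152 = -41/38; b = (234·(-29) − 28·(-244))/152 = 23/76.
Residuals: -11/76, 1/4, 31/76, -39/76; SSR = 39/76.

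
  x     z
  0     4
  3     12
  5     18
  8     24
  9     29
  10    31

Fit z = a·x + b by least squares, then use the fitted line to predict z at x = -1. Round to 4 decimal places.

ẑ = 1.3430

Entries of MᵀM: Σx·x = 279, Σx = 35, Σ1 = 6.
And Σx·z = 889, Σz = 118.
So MᵀM·[a, b]ᵀ = Mᵀz: [[279, 35]; [35, 6]]·[a, b]ᵀ = [889, 118]ᵀ.
Δ = 279·6 − 35² = 449.
a = (889·6 − 35·118)/449 = 1204/449; b = (279·118 − 35·889)/449 = 1807/449.
At x = -1: ẑ = (1204/449)·(-1) + (1807/449)·(1) = 603/449.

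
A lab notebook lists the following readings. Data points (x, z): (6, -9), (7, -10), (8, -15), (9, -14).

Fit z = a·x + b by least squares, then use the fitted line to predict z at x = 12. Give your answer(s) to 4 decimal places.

Sums needed: Σx·x = 230, Σx = 30, Σ1 = 4.
And Σx·z = -370, Σz = -48.
Determinant 230·4 − 30² = 20.
a = ((-370)·4 − 30·(-48))/20 = -2; b = (230·(-48) − 30·(-370))/20 = 3.
At x = 12: ẑ = (-2)·(12) + (3)·(1) = -21.

ẑ = -21.0000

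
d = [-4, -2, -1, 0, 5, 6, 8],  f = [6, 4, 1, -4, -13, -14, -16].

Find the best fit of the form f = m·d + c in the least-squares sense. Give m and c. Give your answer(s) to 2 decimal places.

m = -1.98, c = -1.75

Entries of AᵀA: Σd·d = 146, Σd = 12, Σ1 = 7.
For Aᵀf: Σd·f = -310, Σf = -36.
AᵀA·[m, c]ᵀ = Aᵀf becomes [[146, 12]; [12, 7]]·[m, c]ᵀ = [-310, -36]ᵀ.
Eliminating c: 7·(row 1) − 12·(row 2) gives 878·m = 7·(-310) − 12·(-36) = -1738, so m = -869/439.
Then c = ((-36) − 12·(-869/439))/7 = -768/439.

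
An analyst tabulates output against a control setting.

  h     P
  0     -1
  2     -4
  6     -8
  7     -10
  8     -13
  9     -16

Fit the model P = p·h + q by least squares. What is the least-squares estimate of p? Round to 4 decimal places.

p = -1.5263

The normal equations are: 234·p + 32·q = -374;  32·p + 6·q = -52.
(Σh·h = 234, Σh = 32, Σ1 = 6, Σh·P = -374, ΣP = -52.)
det = 234·6 − 32² = 380.
p = ((-374)·6 − 32·(-52))/380 = -29/19; q = (234·(-52) − 32·(-374))/380 = -10/19.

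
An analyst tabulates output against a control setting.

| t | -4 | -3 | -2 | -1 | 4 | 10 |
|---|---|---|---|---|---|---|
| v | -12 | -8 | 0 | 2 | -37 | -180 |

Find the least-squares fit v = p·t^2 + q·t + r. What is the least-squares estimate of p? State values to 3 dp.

Entries of XᵀX: Σt^2·t^2 = 10610, Σt^2·t = 964, Σt^2 = 146, Σt·t = 146, Σt = 4, Σ1 = 6.
Moment sums: Σt^2·v = -18854, Σt·v = -1878, Σv = -235.
Normal equations: [[10610, 964, 146]; [964, 146, 4]; [146, 4, 6]]·[p, q, r]ᵀ = [-18854, -1878, -235]ᵀ.
Solving the 3×3 system (Gaussian elimination) gives p = -117287/78132, q = -286417/97665, r = -89051/130220.

p = -1.501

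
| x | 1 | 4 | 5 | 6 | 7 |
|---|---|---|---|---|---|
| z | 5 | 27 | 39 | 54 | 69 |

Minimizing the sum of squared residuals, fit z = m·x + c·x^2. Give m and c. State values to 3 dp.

m = 2.901, c = 0.997

The normal equations are: 127·m + 749·c = 1115;  749·m + 4579·c = 6737.
Determinant 127·4579 − 749² = 20532.
m = (1115·4579 − 749·6737)/20532 = 14893/5133; c = (127·6737 − 749·1115)/20532 = 5116/5133.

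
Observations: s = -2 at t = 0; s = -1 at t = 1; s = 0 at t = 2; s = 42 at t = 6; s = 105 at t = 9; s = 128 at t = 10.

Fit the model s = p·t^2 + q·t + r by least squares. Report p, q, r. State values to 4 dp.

With design matrix X, XᵀX = [[17874, 1954, 222]; [1954, 222, 28]; [222, 28, 6]] and Xᵀs = [22816, 2476, 272]ᵀ.
Solving the 3×3 system (Gaussian elimination) gives p = 42722/29667, q = -12484/9889, r = -61034/29667.

p = 1.4401, q = -1.2624, r = -2.0573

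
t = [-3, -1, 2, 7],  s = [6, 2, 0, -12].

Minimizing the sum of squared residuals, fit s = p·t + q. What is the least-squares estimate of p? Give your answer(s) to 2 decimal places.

p = -1.74

The normal system XᵀX·[p, q]ᵀ = Xᵀs is [[63, 5]; [5, 4]]·[p, q]ᵀ = [-104, -4]ᵀ.
det = 63·4 − 5² = 227.
p = ((-104)·4 − 5·(-4))/227 = -396/227; q = (63·(-4) − 5·(-104))/227 = 268/227.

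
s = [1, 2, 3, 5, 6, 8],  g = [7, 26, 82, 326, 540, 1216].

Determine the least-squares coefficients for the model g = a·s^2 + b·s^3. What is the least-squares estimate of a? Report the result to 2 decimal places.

The normal system XᵀX·[a, b]ᵀ = Xᵀg is [[6115, 43945]; [43945, 325219]]·[a, b]ᵀ = [106263, 782411]ᵀ.
Eliminating b: 325219·(row 1) − 43945·(row 2) gives 57551160·a = 325219·106263 − 43945·782411 = 175695202, so a = 87847601/28775580.
Then b = (782411 − 43945·(87847601/28775580))/325219 = 11471573/5755116.

a = 3.05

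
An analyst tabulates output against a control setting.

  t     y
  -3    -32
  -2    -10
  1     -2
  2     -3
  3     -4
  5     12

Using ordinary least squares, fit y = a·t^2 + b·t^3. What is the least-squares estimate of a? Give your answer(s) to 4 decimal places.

a = -1.9723

Normal-equation sums: Σt^2·t^2 = 820, Σt^2·t^3 = 3126, Σt^3·t^3 = 17212.
And Σt^2·y = -78, Σt^3·y = 2310.
MᵀM·[a, b]ᵀ = Mᵀy becomes [[820, 3126]; [3126, 17212]]·[a, b]ᵀ = [-78, 2310]ᵀ.
det = 820·17212 − 3126² = 4341964.
a = ((-78)·17212 − 3126·2310)/4341964 = -2140899/1085491; b = (820·2310 − 3126·(-78))/4341964 = 534507/1085491.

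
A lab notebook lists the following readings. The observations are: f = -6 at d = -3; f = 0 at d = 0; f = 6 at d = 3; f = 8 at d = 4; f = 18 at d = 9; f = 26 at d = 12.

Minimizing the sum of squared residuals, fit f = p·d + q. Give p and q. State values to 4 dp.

Sums needed: Σd·d = 259, Σd = 25, Σ1 = 6.
For Mᵀf: Σd·f = 542, Σf = 52.
So MᵀM·[p, q]ᵀ = Mᵀf: [[259, 25]; [25, 6]]·[p, q]ᵀ = [542, 52]ᵀ.
Eliminating q: 6·(row 1) − 25·(row 2) gives 929·p = 6·542 − 25·52 = 1952, so p = 1952/929.
Then q = (52 − 25·(1952/929))/6 = -82/929.

p = 2.1012, q = -0.0883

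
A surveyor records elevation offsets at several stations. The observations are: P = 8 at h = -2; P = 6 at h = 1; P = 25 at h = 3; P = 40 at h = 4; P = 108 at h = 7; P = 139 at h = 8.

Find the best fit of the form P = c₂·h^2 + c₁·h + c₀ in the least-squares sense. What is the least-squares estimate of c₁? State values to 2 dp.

Normal-equation sums: Σh^2·h^2 = 6851, Σh^2·h = 939, Σh^2 = 143, Σh·h = 143, Σh = 21, Σ1 = 6.
Moment sums: Σh^2·P = 15091, Σh·P = 2093, ΣP = 326.
So AᵀA·[c₂, c₁, c₀]ᵀ = AᵀP: [[6851, 939, 143]; [939, 143, 21]; [143, 21, 6]]·[c₂, c₁, c₀]ᵀ = [15091, 2093, 326]ᵀ.
Row-reducing yields c₂ = 137071/70492, c₁ = 100759/70492, c₀ = 105275/35246.

c₁ = 1.43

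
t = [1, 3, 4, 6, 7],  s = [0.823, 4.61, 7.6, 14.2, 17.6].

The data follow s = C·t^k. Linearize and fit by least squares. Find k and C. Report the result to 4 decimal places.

Taking logs, ln s = k·ln t + ln C, so regress ln s on ln t.
Σln t = 6.2226, Σ(ln t)² = 10.1257, Σln s = 8.8827, Σln t·ln s = 14.8252.
Equations: 10.1257·k + 6.2226·ln C = 14.8252;  6.2226·k + 5·ln C = 8.8827.
Δ = 10.1257·5 − (6.2226)² = 11.9082; k = (14.8252·5 − 6.2226·8.8827)/11.9082 = 1.58316, ln C = (10.1257·8.8827 − 6.2226·14.8252)/11.9082 = -0.19372, so C = exp(-0.19372) = 0.82389.

k = 1.5832, C = 0.8239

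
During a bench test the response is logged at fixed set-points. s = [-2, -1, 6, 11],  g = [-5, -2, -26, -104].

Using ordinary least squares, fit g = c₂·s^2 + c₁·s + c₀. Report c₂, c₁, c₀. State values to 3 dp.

c₂ = -0.997, c₁ = 1.412, c₀ = 1.186

Compute the Gram sums: Σs^2·s^2 = 15954, Σs^2·s = 1538, Σs^2 = 162, Σs·s = 162, Σs = 14, Σ1 = 4.
And Σs^2·g = -13542, Σs·g = -1288, Σg = -137.
Row-reducing yields c₂ = -29553/29642, c₁ = 20931/14821, c₀ = 35141/29642.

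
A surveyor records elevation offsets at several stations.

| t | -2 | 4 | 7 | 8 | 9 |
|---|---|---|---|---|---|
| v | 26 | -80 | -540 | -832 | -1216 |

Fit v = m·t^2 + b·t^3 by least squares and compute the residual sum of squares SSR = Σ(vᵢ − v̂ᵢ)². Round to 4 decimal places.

SSR = 4.1275

Setting ∂/∂m … = 0 gives: 13330·m + 109616·b = -179380;  109616·m + 915394·b = -1502996.
(Σt^2·t^2 = 13330, Σt^2·t^3 = 109616, Σt^3·t^3 = 915394, Σt^2·v = -179380, Σt^3·v = -1502996.)
Eliminating b: 915394·(row 1) − 109616·(row 2) gives 186534564·m = 915394·(-179380) − 109616·(-1502996) = 549033816, so m = 45752818/15544547.
Then b = ((-1502996) − 109616·(45752818/15544547))/915394 = -1000050/501437.
Residuals: -26865450/15544547, 8490352/15544547, -2411812/15544547, 11550144/15544547, -8017460/15544547; SSR = 64160172/15544547.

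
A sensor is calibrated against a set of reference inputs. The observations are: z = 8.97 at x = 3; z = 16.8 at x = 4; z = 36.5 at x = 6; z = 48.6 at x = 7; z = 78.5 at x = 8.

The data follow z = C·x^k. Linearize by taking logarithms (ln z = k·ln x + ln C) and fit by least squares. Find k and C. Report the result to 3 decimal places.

k = 2.111, C = 0.876

With ln zᵢ as the transformed response and ln xᵢ as the regressor:
AᵀA = [[14.4498, 8.3020]; [8.3020, 5]], rhs = [29.3970, 16.8593]ᵀ  (here Σln x = 8.3020, Σ(ln x)² = 14.4498, Σln z = 16.8593, Σln x·ln z = 29.3970).
Solving (det = 3.3255): k = 2.11058, ln C = -0.13256, so C = exp(-0.13256) = 0.87585.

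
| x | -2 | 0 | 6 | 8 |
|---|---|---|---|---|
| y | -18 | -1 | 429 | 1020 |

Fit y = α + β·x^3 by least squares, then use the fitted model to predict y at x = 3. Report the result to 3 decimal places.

From the data, Σ1 = 4, Σx^3 = 720, Σx^3·x^3 = 308864.
For Mᵀy: Σy = 1430, Σx^3·y = 615048.
Determinant 4·308864 − 720² = 717056.
α = (1430·308864 − 720·615048)/717056 = -9055/5602; β = (4·615048 − 720·1430)/717056 = 22353/11204.
At x = 3: ŷ = (-9055/5602)·(1) + (22353/11204)·(27) = 585421/11204.

ŷ = 52.251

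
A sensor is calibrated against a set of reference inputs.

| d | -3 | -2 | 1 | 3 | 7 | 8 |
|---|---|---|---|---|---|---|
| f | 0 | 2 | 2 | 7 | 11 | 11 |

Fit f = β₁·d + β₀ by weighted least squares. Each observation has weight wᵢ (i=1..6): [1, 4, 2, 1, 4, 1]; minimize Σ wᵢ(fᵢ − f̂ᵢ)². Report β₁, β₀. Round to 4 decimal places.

β₁ = 1.0329, β₀ = 3.3087

Normal-equation sums: Σwᵢ·d·d = 296, Σwᵢ·d = 30, Σwᵢ·1 = 13.
Moment sums: Σwᵢ·d·f = 405, Σwᵢ·f = 74.
XᵀWX·[β₁, β₀]ᵀ = XᵀWf becomes [[296, 30]; [30, 13]]·[β₁, β₀]ᵀ = [405, 74]ᵀ.
det = 296·13 − 30² = 2948.
β₁ = (405·13 − 30·74)/2948 = 3045/2948; β₀ = (296·74 − 30·405)/2948 = 4877/1474.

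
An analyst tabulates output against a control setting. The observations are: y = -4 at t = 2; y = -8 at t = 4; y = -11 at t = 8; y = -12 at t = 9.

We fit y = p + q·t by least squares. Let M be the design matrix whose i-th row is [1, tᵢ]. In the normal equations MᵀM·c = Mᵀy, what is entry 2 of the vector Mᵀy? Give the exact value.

-236

Entry 2 ↔ basis t, so (Mᵀy)_{2} = Σᵢ (t)·yᵢ = (2)·(-4) + (4)·(-8) + (8)·(-11) + (9)·(-12) = -236.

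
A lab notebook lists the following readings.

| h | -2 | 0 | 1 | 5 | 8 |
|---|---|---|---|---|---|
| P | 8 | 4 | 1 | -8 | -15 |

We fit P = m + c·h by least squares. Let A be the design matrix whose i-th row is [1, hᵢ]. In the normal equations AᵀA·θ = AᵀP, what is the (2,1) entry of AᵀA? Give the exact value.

Row 2 ↔ basis h, column 1 ↔ basis 1, so (AᵀA)_{2,1} = Σᵢ h = (-2)·(1) + (0)·(1) + (1)·(1) + (5)·(1) + (8)·(1) = 12.

12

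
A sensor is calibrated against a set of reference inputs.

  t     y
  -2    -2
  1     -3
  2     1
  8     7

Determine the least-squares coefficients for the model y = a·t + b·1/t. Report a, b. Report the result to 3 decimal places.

a = 0.971, b = -2.976

Setting ∂/∂a … = 0 gives: 73·a + 4·b = 59;  4·a + (97/64)·b = -5/8.
(Σt·t = 73, Σt·1/t = 4, Σ1/t·1/t = 97/64, Σt·y = 59, Σ1/t·y = -5/8.)
Δ = 73·(97/64) − 4² = 6057/64.
a = (59·(97/64) − 4·(-5/8))/(6057/64) = 1961/2019; b = (73·(-5/8) − 4·59)/(6057/64) = -6008/2019.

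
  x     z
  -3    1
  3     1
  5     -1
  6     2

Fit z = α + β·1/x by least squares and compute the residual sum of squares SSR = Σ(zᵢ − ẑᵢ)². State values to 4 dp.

MᵀM·[α, β]ᵀ = Mᵀz reads: 4·α + (11/30)·β = 3;  (11/30)·α + (29/100)·β = 2/15.
Eliminating β: (29/100)·(row 1) − (11/30)·(row 2) gives (923/900)·α = (29/100)·3 − (11/30)·(2/15) = 739/900, so α = 739/923.
Then β = ((2/15) − (11/30)·(739/923))/(29/100) = -510/923.
Residuals: 14/923, 354/923, -120/71, 1192/923; SSR = 4312/923.

SSR = 4.6717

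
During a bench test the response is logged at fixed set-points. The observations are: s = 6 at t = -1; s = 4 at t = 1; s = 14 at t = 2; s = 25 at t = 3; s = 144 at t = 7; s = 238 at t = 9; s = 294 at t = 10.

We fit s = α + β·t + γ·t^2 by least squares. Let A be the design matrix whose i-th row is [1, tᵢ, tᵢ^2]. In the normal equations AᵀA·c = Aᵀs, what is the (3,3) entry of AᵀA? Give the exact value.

19061

Row 3 ↔ basis t^2, column 3 ↔ basis t^2, so (AᵀA)_{3,3} = Σᵢ (t^2)·(t^2) = (1)·(1) + (1)·(1) + (4)·(4) + (9)·(9) + (49)·(49) + (81)·(81) + (100)·(100) = 19061.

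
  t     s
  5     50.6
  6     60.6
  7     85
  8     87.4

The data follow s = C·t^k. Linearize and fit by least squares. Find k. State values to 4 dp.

Let Y = ln s. Fitting Y = k·ln t + ln C by least squares:
Σln t = 7.4265, Σ(ln t)² = 13.9113, Σln s = 16.9414, Σln t·ln s = 31.6104.
Equations: 13.9113·k + 7.4265·ln C = 31.6104;  7.4265·k + 4·ln C = 16.9414.
Slope k = (n·Σln t·ln s − Σln t·Σln s)/(n·Σ(ln t)² − (Σln t)²) = (4·31.6104 − 7.4265·16.9414)/0.4917 = 1.27211; ln C = (Σln s − k·Σln t)/n = 1.87350.

k = 1.2721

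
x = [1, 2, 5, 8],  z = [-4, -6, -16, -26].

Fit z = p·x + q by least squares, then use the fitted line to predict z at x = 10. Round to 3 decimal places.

ẑ = -32.200

Forming MᵀM = [[94, 16]; [16, 4]] and Mᵀz = [-304, -52]ᵀ gives MᵀM·[p, q]ᵀ = Mᵀz.
det = 94·4 − 16² = 120.
p = ((-304)·4 − 16·(-52))/120 = -16/5; q = (94·(-52) − 16·(-304))/120 = -1/5.
At x = 10: ẑ = (-16/5)·(10) + (-1/5)·(1) = -161/5.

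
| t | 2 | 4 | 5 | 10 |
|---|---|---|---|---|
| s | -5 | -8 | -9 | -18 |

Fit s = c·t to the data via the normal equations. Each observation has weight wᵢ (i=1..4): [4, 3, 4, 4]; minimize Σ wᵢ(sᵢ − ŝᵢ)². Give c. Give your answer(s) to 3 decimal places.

Setting ∂/∂c … = 0 gives: 564·c = -1036.
Hence c = -1036 / 564 ≈ -1.83688.

c = -1.837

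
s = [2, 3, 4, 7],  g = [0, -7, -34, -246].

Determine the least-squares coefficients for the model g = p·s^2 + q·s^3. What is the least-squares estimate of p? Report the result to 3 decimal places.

p = 1.982

Compute the Gram sums: Σs^2·s^2 = 2754, Σs^2·s^3 = 18106, Σs^3·s^3 = 122538.
Moment sums: Σs^2·g = -12661, Σs^3·g = -86743.
Normal equations: [[2754, 18106]; [18106, 122538]]·[p, q]ᵀ = [-12661, -86743]ᵀ.
Δ = 2754·122538 − 18106² = 9642416.
p = ((-12661)·122538 − 18106·(-86743))/9642416 = 4778785/2410604; q = (2754·(-86743) − 18106·(-12661))/9642416 = -2412539/2410604.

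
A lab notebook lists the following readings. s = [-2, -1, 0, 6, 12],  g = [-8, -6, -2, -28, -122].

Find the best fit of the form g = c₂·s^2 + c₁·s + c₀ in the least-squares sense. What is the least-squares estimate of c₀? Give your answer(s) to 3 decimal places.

Compute the Gram sums: Σs^2·s^2 = 22049, Σs^2·s = 1935, Σs^2 = 185, Σs·s = 185, Σs = 15, Σ1 = 5.
For Aᵀg: Σs^2·g = -18614, Σs·g = -1610, Σg = -166.
Normal equations: [[22049, 1935, 185]; [1935, 185, 15]; [185, 15, 5]]·[c₂, c₁, c₀]ᵀ = [-18614, -1610, -166]ᵀ.
Row-reducing yields c₂ = -1322/1401, c₁ = 3172/2335, c₀ = -16544/7005.

c₀ = -2.362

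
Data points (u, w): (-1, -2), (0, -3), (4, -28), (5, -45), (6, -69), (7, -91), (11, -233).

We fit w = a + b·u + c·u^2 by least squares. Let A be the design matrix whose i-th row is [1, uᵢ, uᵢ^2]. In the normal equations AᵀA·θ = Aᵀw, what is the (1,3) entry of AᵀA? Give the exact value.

Row 1 ↔ basis 1, column 3 ↔ basis u^2, so (AᵀA)_{1,3} = Σᵢ u^2 = (1)·(1) + (1)·(0) + (1)·(16) + (1)·(25) + (1)·(36) + (1)·(49) + (1)·(121) = 248.

248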